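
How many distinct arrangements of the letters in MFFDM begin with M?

12

With the first slot taken by M, it remains to arrange the other 4 letters (FFDM).
Those 4 letters have F appearing twice, giving (4)!/(2!) = 12.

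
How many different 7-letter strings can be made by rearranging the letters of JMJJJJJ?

7

The 7 letters of JMJJJJJ have repeats: J appearing 6 times.
Dividing 7! = 5040 by 6! = 720 for the repeated letters gives 7.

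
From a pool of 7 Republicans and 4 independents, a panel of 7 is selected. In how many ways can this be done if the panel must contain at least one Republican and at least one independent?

With no constraint there are C(11,7) = 330 possible selections.
Selections missing a whole group: no Republicans → C(4,7) = 0; no independents → C(7,7) = 1.
Both groups omitted at once is impossible, so 330 − 1 = 329.

329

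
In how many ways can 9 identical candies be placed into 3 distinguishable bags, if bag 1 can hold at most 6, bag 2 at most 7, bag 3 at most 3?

25

By stars and bars, unrestricted non-negative solutions to x_1+…+x_3 = 9 number C(9+2,2) = 55.
Subtract solutions that violate a single cap (substitute x_i' = x_i − (cap_i+1)): x_1 ≥ 7 gives C(4,2) = 6; x_2 ≥ 8 gives C(3,2) = 3; x_3 ≥ 4 gives C(7,2) = 21. Together 30.
No two caps can be exceeded simultaneously, so the pair terms are all 0.
By inclusion–exclusion the count is 55 − 30 + 0 = 25.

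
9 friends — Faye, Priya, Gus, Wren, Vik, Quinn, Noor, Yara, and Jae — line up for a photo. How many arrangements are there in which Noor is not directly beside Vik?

Of the 9! = 362880 arrangements, those with Noor and Vik adjacent number 2 × 8! = 80640 (treat the pair as a block with 2 internal orders).
Complementary counting: 362880 − 80640 = 282240.

282240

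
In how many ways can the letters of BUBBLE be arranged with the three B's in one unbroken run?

24

Treat the 3 copies of B as a single block. The multiset to arrange is then {BBB, E, L, U}, 4 items in all.
All 4 items are distinct, so there are (4)! = 24 arrangements.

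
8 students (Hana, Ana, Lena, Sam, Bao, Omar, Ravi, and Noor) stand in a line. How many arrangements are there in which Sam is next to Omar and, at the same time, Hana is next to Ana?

Treat {Sam,Omar} as one block (2 orders) and {Hana,Ana} as another (2 orders).
That leaves 6 units to arrange: 2 × 2 × 6! = 4 × 720 = 2880.

2880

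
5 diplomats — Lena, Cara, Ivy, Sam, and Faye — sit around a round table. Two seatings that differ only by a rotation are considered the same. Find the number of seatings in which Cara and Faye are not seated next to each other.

All circular seatings of 5 people number (4)! = 24.
Those with Cara next to Faye: fuse the pair into one unit and seat 4 units around a circle — 2·(3)! = 12.
Subtracting, 24 − 12 = 12.

12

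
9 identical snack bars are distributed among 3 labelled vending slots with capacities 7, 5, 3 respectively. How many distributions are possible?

Ignoring the caps, the number of non-negative solutions to x_1+…+x_3 = 9 is C(11,2) = 55.
Subtract solutions that violate a single cap (substitute x_i' = x_i − (cap_i+1)): x_1 ≥ 8 gives C(3,2) = 3; x_2 ≥ 6 gives C(5,2) = 10; x_3 ≥ 4 gives C(7,2) = 21. Together 34.
No two caps can be exceeded simultaneously, so the pair terms are all 0.
By inclusion–exclusion the count is 55 − 34 + 0 = 21.

21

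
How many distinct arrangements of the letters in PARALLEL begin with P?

420

Fix P in the first position and arrange the remaining 7 letters.
Those 7 letters have A appearing twice and L appearing 3 times, giving (7)!/(3!·2!) = 420.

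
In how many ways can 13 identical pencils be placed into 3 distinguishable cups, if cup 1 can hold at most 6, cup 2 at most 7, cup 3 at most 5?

Without the upper bounds there are C(15,2) = 105 ways to split 13 among 3 cups.
Subtract solutions that violate a single cap (substitute x_i' = x_i − (cap_i+1)): x_1 ≥ 7 gives C(8,2) = 28; x_2 ≥ 8 gives C(7,2) = 21; x_3 ≥ 6 gives C(9,2) = 36. Together 85.
Add back pairs where two caps are both exceeded: 0 + 1 + 0 = 1.
By inclusion–exclusion the count is 105 − 85 + 1 = 21.

21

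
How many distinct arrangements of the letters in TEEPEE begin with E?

Fix E in the first position and arrange the remaining 5 letters.
Those 5 letters have E appearing 3 times, giving (5)!/(3!) = 20.

20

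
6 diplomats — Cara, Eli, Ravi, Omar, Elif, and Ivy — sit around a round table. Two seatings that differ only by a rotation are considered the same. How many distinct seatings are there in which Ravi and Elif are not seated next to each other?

Without the restriction there are (5)! = 120 seatings.
Those with Ravi next to Elif: fuse the pair into one unit and seat 5 units around a circle — 2·(4)! = 48.
Subtracting, 120 − 48 = 72.

72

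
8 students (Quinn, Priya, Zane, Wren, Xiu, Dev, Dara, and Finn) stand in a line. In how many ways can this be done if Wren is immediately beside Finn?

10080

Glue Wren and Finn into one block (2 internal orders), leaving 7 units to arrange in a row.
So the count is 2·(7)! = 10080.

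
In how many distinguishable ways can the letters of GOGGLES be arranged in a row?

GOGGLES has 7 letters with G appearing 3 times.
Dividing 7! = 5040 by 3! = 6 for the repeated letters gives 840.

840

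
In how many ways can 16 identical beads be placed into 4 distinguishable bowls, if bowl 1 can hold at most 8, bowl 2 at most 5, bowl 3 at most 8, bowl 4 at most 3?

120

Ignoring the caps, the number of non-negative solutions to x_1+…+x_4 = 16 is C(19,3) = 969.
Subtract solutions that violate a single cap (substitute x_i' = x_i − (cap_i+1)): x_1 ≥ 9 gives C(10,3) = 120; x_2 ≥ 6 gives C(13,3) = 286; x_3 ≥ 9 gives C(10,3) = 120; x_4 ≥ 4 gives C(15,3) = 455. Together 981.
Add back pairs where two caps are both exceeded: 4 + 0 + 20 + 4 + 84 + 20 = 132.
By inclusion–exclusion the count is 969 − 981 + 132 = 120.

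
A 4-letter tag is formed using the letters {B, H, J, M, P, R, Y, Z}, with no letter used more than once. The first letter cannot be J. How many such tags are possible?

The first letter has 8−1 = 7 choices (anything except J).
The remaining 3 letters are filled from the other 7 symbols without repetition: 7 × 6 × 5 = 210.
Total: 7 × 210 = 1470.

1470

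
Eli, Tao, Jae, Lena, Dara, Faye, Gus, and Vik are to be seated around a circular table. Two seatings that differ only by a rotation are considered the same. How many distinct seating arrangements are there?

Around a circle, 8 distinct people have 8!/8 = (7)! = 5040 rotationally distinct seatings.

5040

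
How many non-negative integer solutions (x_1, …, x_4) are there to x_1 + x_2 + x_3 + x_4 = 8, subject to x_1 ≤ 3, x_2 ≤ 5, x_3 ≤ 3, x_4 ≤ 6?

82

Without the upper bounds there are C(11,3) = 165 ways to split 8 among 4 variables.
Subtract solutions that violate a single cap (substitute x_i' = x_i − (cap_i+1)): x_1 ≥ 4 gives C(7,3) = 35; x_2 ≥ 6 gives C(5,3) = 10; x_3 ≥ 4 gives C(7,3) = 35; x_4 ≥ 7 gives C(4,3) = 4. Together 84.
Add back pairs where two caps are both exceeded: 0 + 1 + 0 + 0 + 0 + 0 = 1.
By inclusion–exclusion the count is 165 − 84 + 1 = 82.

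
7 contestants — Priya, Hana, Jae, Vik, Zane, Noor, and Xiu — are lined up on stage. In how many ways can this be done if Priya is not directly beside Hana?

There are 7! = 5040 arrangements in all. If Priya and Hana are adjacent, merging them into one block gives 2·(6)! = 1440 arrangements.
So 5040 − 1440 = 3600 arrangements keep them apart.

3600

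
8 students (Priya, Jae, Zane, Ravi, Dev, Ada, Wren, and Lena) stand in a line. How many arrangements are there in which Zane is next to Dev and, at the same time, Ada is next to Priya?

2880

Treat {Zane,Dev} as one block (2 orders) and {Ada,Priya} as another (2 orders).
That leaves 6 units to arrange: 2 × 2 × 6! = 4 × 720 = 2880.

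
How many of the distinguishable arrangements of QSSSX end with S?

12

Fix S in the last position and arrange the remaining 4 letters.
Those 4 letters have S appearing twice, giving (4)!/(2!) = 12.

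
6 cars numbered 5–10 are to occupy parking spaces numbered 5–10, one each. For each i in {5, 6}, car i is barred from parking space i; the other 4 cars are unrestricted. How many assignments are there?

Let Aᵢ (for i ∈ {5, 6}) be the placements that put car i in its forbidden parking space. Any j of these fix j positions, leaving (6−j)! ways to fill the rest, and there are C(2,j) ways to pick which j.
By inclusion–exclusion, the number of valid placements is Σ_{j=0}^{2} (−1)^j C(2,j)·(6−j)!.
Computing: 720 − 240 + 24 = 504.

504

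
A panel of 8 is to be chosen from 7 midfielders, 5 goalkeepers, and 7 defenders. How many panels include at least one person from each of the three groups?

71589

Total 8-person selections from all 19: C(19,8) = 75582.
Subtract selections that omit an entire group: no midfielders → C(12,8) = 495; no goalkeepers → C(14,8) = 3003; no defenders → C(12,8) = 495.
Add back selections omitting two groups (i.e. drawn from a single group): C(7,8) + C(5,8) + C(7,8) = 0.
By inclusion–exclusion: 75582 − 3993 + 0 = 71589.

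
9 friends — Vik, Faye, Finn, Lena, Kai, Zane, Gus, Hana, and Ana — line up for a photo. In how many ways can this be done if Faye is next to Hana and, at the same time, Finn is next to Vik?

Treat {Faye,Hana} as one block (2 orders) and {Finn,Vik} as another (2 orders).
That leaves 7 units to arrange: 2 × 2 × 7! = 4 × 5040 = 20160.

20160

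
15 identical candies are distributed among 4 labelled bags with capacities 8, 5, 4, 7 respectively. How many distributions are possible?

Without the upper bounds there are C(18,3) = 816 ways to split 15 among 4 bags.
Subtract solutions that violate a single cap (substitute x_i' = x_i − (cap_i+1)): x_1 ≥ 9 gives C(9,3) = 84; x_2 ≥ 6 gives C(12,3) = 220; x_3 ≥ 5 gives C(13,3) = 286; x_4 ≥ 8 gives C(10,3) = 120. Together 710.
Add back pairs where two caps are both exceeded: 1 + 4 + 0 + 35 + 4 + 10 = 54.
By inclusion–exclusion the count is 816 − 710 + 54 = 160.

160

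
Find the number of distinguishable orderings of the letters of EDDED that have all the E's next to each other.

Treat the 2 copies of E as a single block. The multiset to arrange is then {EE, D, D, D}, 4 items in all.
That gives (4)!/(3!) = 4 arrangements.

4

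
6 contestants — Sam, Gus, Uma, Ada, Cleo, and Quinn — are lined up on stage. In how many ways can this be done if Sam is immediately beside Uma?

240

Glue Sam and Uma into one block (2 internal orders), leaving 5 units to arrange in a row.
So the count is 2·(5)! = 240.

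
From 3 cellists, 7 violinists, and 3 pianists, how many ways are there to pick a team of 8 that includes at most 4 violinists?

Split by how many violinists are chosen (0 through 4).
Sum: C(7,0)·C(6,8) + C(7,1)·C(6,7) + C(7,2)·C(6,6) + C(7,3)·C(6,5) + C(7,4)·C(6,4) = 0 + 0 + 21 + 210 + 525 = 756.

756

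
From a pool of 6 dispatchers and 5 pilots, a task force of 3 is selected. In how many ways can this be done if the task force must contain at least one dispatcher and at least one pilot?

135

With no constraint there are C(11,3) = 165 possible selections.
Selections missing a whole group: no dispatchers → C(5,3) = 10; no pilots → C(6,3) = 20.
Both groups omitted at once is impossible, so 165 − 30 = 135.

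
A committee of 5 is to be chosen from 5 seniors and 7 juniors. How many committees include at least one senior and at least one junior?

Total 5-person selections from all 12: C(12,5) = 792.
Selections missing a whole group: no seniors → C(7,5) = 21; no juniors → C(5,5) = 1.
Both groups omitted at once is impossible, so 792 − 22 = 770.

770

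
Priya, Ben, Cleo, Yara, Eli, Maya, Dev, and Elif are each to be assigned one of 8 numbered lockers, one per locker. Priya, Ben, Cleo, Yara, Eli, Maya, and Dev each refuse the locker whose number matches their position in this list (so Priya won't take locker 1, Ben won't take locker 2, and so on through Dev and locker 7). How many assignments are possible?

16687

Let Aᵢ (for 1 ≤ i ≤ 7) be the placements that put person i in their forbidden locker. Any j of these fix j positions, leaving (8−j)! ways to fill the rest, and there are C(7,j) ways to pick which j.
By inclusion–exclusion, the number of valid placements is Σ_{j=0}^{7} (−1)^j C(7,j)·(8−j)!.
Computing: 40320 − 35280 + 15120 − 4200 + 840 − 126 + 14 − 1 = 16687.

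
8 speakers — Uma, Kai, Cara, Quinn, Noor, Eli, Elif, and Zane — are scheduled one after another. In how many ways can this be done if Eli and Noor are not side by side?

Of the 8! = 40320 arrangements, those with Eli and Noor adjacent number 2 × 7! = 10080 (treat the pair as a block with 2 internal orders).
So 40320 − 10080 = 30240 arrangements keep them apart.

30240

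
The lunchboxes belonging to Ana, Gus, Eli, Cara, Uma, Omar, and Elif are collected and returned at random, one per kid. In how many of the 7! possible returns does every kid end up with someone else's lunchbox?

This is the derangement count D_7: permutations of 7 items with no fixed point.
By inclusion–exclusion this is Σ_{j=0}^{7} (−1)^j C(7,j)·(7−j)!.
Computing: 5040 − 5040 + 2520 − 840 + 210 − 42 + 7 − 1 = 1854.

1854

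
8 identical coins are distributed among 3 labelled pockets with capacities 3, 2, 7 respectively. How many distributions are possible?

11

By stars and bars, unrestricted non-negative solutions to x_1+…+x_3 = 8 number C(8+2,2) = 45.
Subtract solutions that violate a single cap (substitute x_i' = x_i − (cap_i+1)): x_1 ≥ 4 gives C(6,2) = 15; x_2 ≥ 3 gives C(7,2) = 21; x_3 ≥ 8 gives C(2,2) = 1. Together 37.
Add back pairs where two caps are both exceeded: 3 + 0 + 0 = 3.
By inclusion–exclusion the count is 45 − 37 + 3 = 11.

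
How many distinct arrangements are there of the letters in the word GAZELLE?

GAZELLE has 7 letters with E appearing twice and L appearing twice.
So there are 7! / (2!·2!) = 1260 distinguishable arrangements.

1260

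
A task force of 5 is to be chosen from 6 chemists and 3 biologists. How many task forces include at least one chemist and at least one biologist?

120

Unrestricted: C(9,5) = 126 ways to pick any 5 of the 9.
Subtract selections that omit an entire group: no chemists → C(3,5) = 0; no biologists → C(6,5) = 6.
Both groups omitted at once is impossible, so 126 − 6 = 120.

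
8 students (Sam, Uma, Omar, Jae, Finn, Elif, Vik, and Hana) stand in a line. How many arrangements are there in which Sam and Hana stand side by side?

10080

Place the 6 others and the Sam-Hana pair as 7 objects in a line; the pair has 2 internal arrangements.
So the count is 2·(7)! = 10080.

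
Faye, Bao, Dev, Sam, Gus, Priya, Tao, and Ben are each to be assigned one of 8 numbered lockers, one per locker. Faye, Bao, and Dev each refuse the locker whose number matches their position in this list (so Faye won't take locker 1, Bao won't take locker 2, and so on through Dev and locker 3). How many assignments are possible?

27240

Let Aᵢ (for i ∈ {1, 2, 3}) be the placements that put person i in their forbidden locker. Any j of these fix j positions, leaving (8−j)! ways to fill the rest, and there are C(3,j) ways to pick which j.
By inclusion–exclusion, the number of valid placements is Σ_{j=0}^{3} (−1)^j C(3,j)·(8−j)!.
Computing: 40320 − 15120 + 2160 − 120 = 27240.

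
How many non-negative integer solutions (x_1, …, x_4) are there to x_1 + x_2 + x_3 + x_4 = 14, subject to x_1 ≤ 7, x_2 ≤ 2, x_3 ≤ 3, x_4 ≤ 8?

Without the upper bounds there are C(17,3) = 680 ways to split 14 among 4 variables.
Subtract solutions that violate a single cap (substitute x_i' = x_i − (cap_i+1)): x_1 ≥ 8 gives C(9,3) = 84; x_2 ≥ 3 gives C(14,3) = 364; x_3 ≥ 4 gives C(13,3) = 286; x_4 ≥ 9 gives C(8,3) = 56. Together 790.
Add back pairs where two caps are both exceeded: 20 + 10 + 0 + 120 + 10 + 4 = 164.
By inclusion–exclusion the count is 680 − 790 + 164 = 54.

54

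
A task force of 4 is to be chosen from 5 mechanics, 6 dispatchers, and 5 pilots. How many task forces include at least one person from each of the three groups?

975

Total 4-person selections from all 16: C(16,4) = 1820.
Subtract selections that omit an entire group: no mechanics → C(11,4) = 330; no dispatchers → C(10,4) = 210; no pilots → C(11,4) = 330.
Add back selections omitting two groups (i.e. drawn from a single group): C(5,4) + C(6,4) + C(5,4) = 25.
By inclusion–exclusion: 1820 − 870 + 25 = 975.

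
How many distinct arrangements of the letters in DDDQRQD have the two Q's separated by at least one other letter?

75

Total arrangements of DDDQRQD: 7!/(4!·2!) = 105.
Arrangements with the Q's together: treat QQ as one letter, giving (6)!/(4!) = 30.
Subtracting, 105 − 30 = 75 arrangements keep the Q's apart.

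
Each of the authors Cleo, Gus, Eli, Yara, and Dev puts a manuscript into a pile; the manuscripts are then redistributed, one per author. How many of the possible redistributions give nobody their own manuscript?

44

Let Aᵢ be the assignments in which author i gets their own manuscript. We want the size of the complement of A₁∪…∪A_5.
By inclusion–exclusion this is Σ_{j=0}^{5} (−1)^j C(5,j)·(5−j)!.
Computing: 120 − 120 + 60 − 20 + 5 − 1 = 44.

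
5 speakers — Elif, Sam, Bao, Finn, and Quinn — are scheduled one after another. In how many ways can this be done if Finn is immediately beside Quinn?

Treat {Finn, Quinn} as a single unit. There are 4 units to order, and the pair itself can be ordered 2 ways.
So the count is 2·(4)! = 48.

48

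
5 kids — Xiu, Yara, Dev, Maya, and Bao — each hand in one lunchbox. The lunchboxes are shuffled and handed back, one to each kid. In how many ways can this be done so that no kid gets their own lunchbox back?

This is the derangement count D_5: permutations of 5 items with no fixed point.
By inclusion–exclusion this is Σ_{j=0}^{5} (−1)^j C(5,j)·(5−j)!.
Computing: 120 − 120 + 60 − 20 + 5 − 1 = 44.

44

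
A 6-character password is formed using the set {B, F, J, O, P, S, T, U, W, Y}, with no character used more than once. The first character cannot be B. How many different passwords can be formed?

136080

The first character has 10−1 = 9 choices (anything except B).
The remaining 5 characters are filled from the other 9 symbols without repetition: 9 × 8 × 7 × 6 × 5 = 15120.
Total: 9 × 15120 = 136080.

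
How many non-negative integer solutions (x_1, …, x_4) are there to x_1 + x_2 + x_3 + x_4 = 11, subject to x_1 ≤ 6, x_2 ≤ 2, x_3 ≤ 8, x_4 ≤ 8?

Without the upper bounds there are C(14,3) = 364 ways to split 11 among 4 variables.
Subtract solutions that violate a single cap (substitute x_i' = x_i − (cap_i+1)): x_1 ≥ 7 gives C(7,3) = 35; x_2 ≥ 3 gives C(11,3) = 165; x_3 ≥ 9 gives C(5,3) = 10; x_4 ≥ 9 gives C(5,3) = 10. Together 220.
Add back pairs where two caps are both exceeded: 4 + 0 + 0 + 0 + 0 + 0 = 4.
By inclusion–exclusion the count is 364 − 220 + 4 = 148.

148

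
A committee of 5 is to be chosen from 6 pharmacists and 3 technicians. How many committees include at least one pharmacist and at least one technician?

120

With no constraint there are C(9,5) = 126 possible selections.
Selections missing a whole group: no pharmacists → C(3,5) = 0; no technicians → C(6,5) = 6.
Both groups omitted at once is impossible, so 126 − 6 = 120.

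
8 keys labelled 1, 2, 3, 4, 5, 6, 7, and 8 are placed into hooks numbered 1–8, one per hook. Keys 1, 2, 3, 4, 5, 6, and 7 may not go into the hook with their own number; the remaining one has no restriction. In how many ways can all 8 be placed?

16687

Let Aᵢ (for 1 ≤ i ≤ 7) be the placements that put key i in its forbidden hook. Any j of these fix j positions, leaving (8−j)! ways to fill the rest, and there are C(7,j) ways to pick which j.
By inclusion–exclusion, the number of valid placements is Σ_{j=0}^{7} (−1)^j C(7,j)·(8−j)!.
Computing: 40320 − 35280 + 15120 − 4200 + 840 − 126 + 14 − 1 = 16687.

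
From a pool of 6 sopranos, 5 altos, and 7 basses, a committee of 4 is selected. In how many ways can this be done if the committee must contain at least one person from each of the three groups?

Unrestricted: C(18,4) = 3060 ways to pick any 4 of the 18.
Selections missing a whole group: no sopranos → C(12,4) = 495; no altos → C(13,4) = 715; no basses → C(11,4) = 330.
Add back selections omitting two groups (i.e. drawn from a single group): C(6,4) + C(5,4) + C(7,4) = 55.
By inclusion–exclusion: 3060 − 1540 + 55 = 1575.

1575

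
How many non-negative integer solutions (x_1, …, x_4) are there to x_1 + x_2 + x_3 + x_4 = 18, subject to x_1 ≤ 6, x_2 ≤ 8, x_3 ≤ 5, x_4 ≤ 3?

34

By stars and bars, unrestricted non-negative solutions to x_1+…+x_4 = 18 number C(18+3,3) = 1330.
Subtract solutions that violate a single cap (substitute x_i' = x_i − (cap_i+1)): x_1 ≥ 7 gives C(14,3) = 364; x_2 ≥ 9 gives C(12,3) = 220; x_3 ≥ 6 gives C(15,3) = 455; x_4 ≥ 4 gives C(17,3) = 680. Together 1719.
Add back pairs where two caps are both exceeded: 10 + 56 + 120 + 20 + 56 + 165 = 427.
Subtract triples: 0 + 0 + 4 + 0 = 4.
By inclusion–exclusion the count is 1330 − 1719 + 427 − 4 = 34.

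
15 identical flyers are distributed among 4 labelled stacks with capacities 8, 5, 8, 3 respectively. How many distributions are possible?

142

By stars and bars, unrestricted non-negative solutions to x_1+…+x_4 = 15 number C(15+3,3) = 816.
Subtract solutions that violate a single cap (substitute x_i' = x_i − (cap_i+1)): x_1 ≥ 9 gives C(9,3) = 84; x_2 ≥ 6 gives C(12,3) = 220; x_3 ≥ 9 gives C(9,3) = 84; x_4 ≥ 4 gives C(14,3) = 364. Together 752.
Add back pairs where two caps are both exceeded: 1 + 0 + 10 + 1 + 56 + 10 = 78.
By inclusion–exclusion the count is 816 − 752 + 78 = 142.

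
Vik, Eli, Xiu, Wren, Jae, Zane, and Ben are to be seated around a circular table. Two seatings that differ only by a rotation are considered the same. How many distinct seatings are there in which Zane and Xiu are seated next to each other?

Glue Zane and Xiu into a block (2 internal orders). Seating 6 units around a circle gives (5)! arrangements.
So 2 × (5)! = 2 × 120 = 240.

240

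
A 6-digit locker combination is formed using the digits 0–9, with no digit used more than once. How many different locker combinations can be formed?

With no repetition, fill the 6 digits in order: 10 choices, then 9, down to 5.
That product is 10 × 9 × 8 × 7 × 6 × 5 = 151200.

151200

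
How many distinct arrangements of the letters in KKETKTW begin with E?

Fix E in the first position and arrange the remaining 6 letters.
Those 6 letters have K appearing 3 times and T appearing twice, giving (6)!/(3!·2!) = 60.

60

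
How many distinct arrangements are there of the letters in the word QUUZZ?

The 5 letters of QUUZZ have repeats: U appearing twice and Z appearing twice.
The number of distinct arrangements is 5!/(2!·2!) = 120/4 = 30.

30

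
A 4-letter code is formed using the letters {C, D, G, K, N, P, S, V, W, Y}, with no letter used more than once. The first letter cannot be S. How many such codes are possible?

The first letter has 10−1 = 9 choices (anything except S).
The remaining 3 letters are filled from the other 9 symbols without repetition: 9 × 8 × 7 = 504.
Total: 9 × 504 = 4536.

4536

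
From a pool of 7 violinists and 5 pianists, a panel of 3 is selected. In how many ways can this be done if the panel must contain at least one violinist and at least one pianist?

175

Total 3-person selections from all 12: C(12,3) = 220.
Subtract selections that omit an entire group: no violinists → C(5,3) = 10; no pianists → C(7,3) = 35.
Both groups omitted at once is impossible, so 220 − 45 = 175.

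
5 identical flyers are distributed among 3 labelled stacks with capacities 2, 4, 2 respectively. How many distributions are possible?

8

Without the upper bounds there are C(7,2) = 21 ways to split 5 among 3 stacks.
Subtract solutions that violate a single cap (substitute x_i' = x_i − (cap_i+1)): x_1 ≥ 3 gives C(4,2) = 6; x_2 ≥ 5 gives C(2,2) = 1; x_3 ≥ 3 gives C(4,2) = 6. Together 13.
No two caps can be exceeded simultaneously, so the pair terms are all 0.
By inclusion–exclusion the count is 21 − 13 + 0 = 8.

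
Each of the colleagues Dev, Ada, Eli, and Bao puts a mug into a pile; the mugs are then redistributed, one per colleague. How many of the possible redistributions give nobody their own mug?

This is the derangement count D_4: permutations of 4 items with no fixed point.
By inclusion–exclusion this is Σ_{j=0}^{4} (−1)^j C(4,j)·(4−j)!.
Computing: 24 − 24 + 12 − 4 + 1 = 9.

9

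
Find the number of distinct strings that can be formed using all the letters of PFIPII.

60

The 6 letters of PFIPII have repeats: I appearing 3 times and P appearing twice.
So there are 6! / (3!·2!) = 60 distinguishable arrangements.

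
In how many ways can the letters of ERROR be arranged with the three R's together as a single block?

6

Treat the 3 copies of R as a single block. The multiset to arrange is then {RRR, E, O}, 3 items in all.
All 3 items are distinct, so there are (3)! = 6 arrangements.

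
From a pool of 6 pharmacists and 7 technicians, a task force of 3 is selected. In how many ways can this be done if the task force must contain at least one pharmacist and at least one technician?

231

Unrestricted: C(13,3) = 286 ways to pick any 3 of the 13.
Subtract selections that omit an entire group: no pharmacists → C(7,3) = 35; no technicians → C(6,3) = 20.
Both groups omitted at once is impossible, so 286 − 55 = 231.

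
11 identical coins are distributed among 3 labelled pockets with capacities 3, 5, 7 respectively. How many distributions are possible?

By stars and bars, unrestricted non-negative solutions to x_1+…+x_3 = 11 number C(11+2,2) = 78.
Subtract solutions that violate a single cap (substitute x_i' = x_i − (cap_i+1)): x_1 ≥ 4 gives C(9,2) = 36; x_2 ≥ 6 gives C(7,2) = 21; x_3 ≥ 8 gives C(5,2) = 10. Together 67.
Add back pairs where two caps are both exceeded: 3 + 0 + 0 = 3.
By inclusion–exclusion the count is 78 − 67 + 3 = 14.

14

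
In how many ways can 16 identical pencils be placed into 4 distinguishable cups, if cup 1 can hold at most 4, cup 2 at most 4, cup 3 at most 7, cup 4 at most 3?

By stars and bars, unrestricted non-negative solutions to x_1+…+x_4 = 16 number C(16+3,3) = 969.
Subtract solutions that violate a single cap (substitute x_i' = x_i − (cap_i+1)): x_1 ≥ 5 gives C(14,3) = 364; x_2 ≥ 5 gives C(14,3) = 364; x_3 ≥ 8 gives C(11,3) = 165; x_4 ≥ 4 gives C(15,3) = 455. Together 1348.
Add back pairs where two caps are both exceeded: 84 + 20 + 120 + 20 + 120 + 35 = 399.
Subtract triples: 0 + 10 + 0 + 0 = 10.
By inclusion–exclusion the count is 969 − 1348 + 399 − 10 = 10.

10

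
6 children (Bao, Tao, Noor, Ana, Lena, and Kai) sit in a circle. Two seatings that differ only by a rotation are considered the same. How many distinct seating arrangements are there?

Seat Bao anywhere (absorbing the rotational symmetry), then permute the other 5: (5)! = 120.

120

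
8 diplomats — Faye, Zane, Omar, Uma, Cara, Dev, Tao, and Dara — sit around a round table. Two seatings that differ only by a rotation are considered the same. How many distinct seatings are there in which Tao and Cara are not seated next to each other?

3600

Without the restriction there are (7)! = 5040 seatings.
Those with Tao next to Cara: fuse the pair into one unit and seat 7 units around a circle — 2·(6)! = 1440.
Subtracting, 5040 − 1440 = 3600.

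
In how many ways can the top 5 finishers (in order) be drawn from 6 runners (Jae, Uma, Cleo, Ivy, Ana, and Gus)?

720

There are 6 choices for 1st place, 5 for 2nd, and so on down to 2 for position 5.
That gives 6 × 5 × 4 × 3 × 2 = 720.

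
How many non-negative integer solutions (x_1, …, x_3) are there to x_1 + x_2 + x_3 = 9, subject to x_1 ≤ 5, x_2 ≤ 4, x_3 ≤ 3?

10

Ignoring the caps, the number of non-negative solutions to x_1+…+x_3 = 9 is C(11,2) = 55.
Subtract solutions that violate a single cap (substitute x_i' = x_i − (cap_i+1)): x_1 ≥ 6 gives C(5,2) = 10; x_2 ≥ 5 gives C(6,2) = 15; x_3 ≥ 4 gives C(7,2) = 21. Together 46.
Add back pairs where two caps are both exceeded: 0 + 0 + 1 = 1.
By inclusion–exclusion the count is 55 − 46 + 1 = 10.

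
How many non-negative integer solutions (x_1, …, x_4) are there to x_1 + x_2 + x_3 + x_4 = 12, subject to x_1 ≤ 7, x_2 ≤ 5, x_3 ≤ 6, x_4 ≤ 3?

By stars and bars, unrestricted non-negative solutions to x_1+…+x_4 = 12 number C(12+3,3) = 455.
Subtract solutions that violate a single cap (substitute x_i' = x_i − (cap_i+1)): x_1 ≥ 8 gives C(7,3) = 35; x_2 ≥ 6 gives C(9,3) = 84; x_3 ≥ 7 gives C(8,3) = 56; x_4 ≥ 4 gives C(11,3) = 165. Together 340.
Add back pairs where two caps are both exceeded: 0 + 0 + 1 + 0 + 10 + 4 = 15.
By inclusion–exclusion the count is 455 − 340 + 15 = 130.

130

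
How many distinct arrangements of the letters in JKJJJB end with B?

5

With the last slot taken by B, it remains to arrange the other 5 letters (JKJJJ).
Those 5 letters have J appearing 4 times, giving (5)!/(4!) = 5.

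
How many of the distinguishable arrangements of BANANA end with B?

10

With the last slot taken by B, it remains to arrange the other 5 letters (ANANA).
Those 5 letters have A appearing 3 times and N appearing twice, giving (5)!/(3!·2!) = 10.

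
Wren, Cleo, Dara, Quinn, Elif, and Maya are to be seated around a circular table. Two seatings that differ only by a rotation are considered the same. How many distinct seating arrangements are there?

Fix one person's seat to break rotational symmetry; the remaining 5 people can be arranged in (5)! = 120 ways.

120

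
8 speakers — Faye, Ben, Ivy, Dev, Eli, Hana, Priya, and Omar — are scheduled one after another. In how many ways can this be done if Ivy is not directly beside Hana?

30240

Of the 8! = 40320 arrangements, those with Ivy and Hana adjacent number 2 × 7! = 10080 (treat the pair as a block with 2 internal orders).
Complementary counting: 40320 − 10080 = 30240.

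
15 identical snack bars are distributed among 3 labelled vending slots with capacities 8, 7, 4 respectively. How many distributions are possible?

Ignoring the caps, the number of non-negative solutions to x_1+…+x_3 = 15 is C(17,2) = 136.
Subtract solutions that violate a single cap (substitute x_i' = x_i − (cap_i+1)): x_1 ≥ 9 gives C(8,2) = 28; x_2 ≥ 8 gives C(9,2) = 36; x_3 ≥ 5 gives C(12,2) = 66. Together 130.
Add back pairs where two caps are both exceeded: 0 + 3 + 6 = 9.
By inclusion–exclusion the count is 136 − 130 + 9 = 15.

15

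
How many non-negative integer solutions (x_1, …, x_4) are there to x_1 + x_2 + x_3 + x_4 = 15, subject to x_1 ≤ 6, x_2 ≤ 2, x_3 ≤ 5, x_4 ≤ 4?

10

By stars and bars, unrestricted non-negative solutions to x_1+…+x_4 = 15 number C(15+3,3) = 816.
Subtract solutions that violate a single cap (substitute x_i' = x_i − (cap_i+1)): x_1 ≥ 7 gives C(11,3) = 165; x_2 ≥ 3 gives C(15,3) = 455; x_3 ≥ 6 gives C(12,3) = 220; x_4 ≥ 5 gives C(13,3) = 286. Together 1126.
Add back pairs where two caps are both exceeded: 56 + 10 + 20 + 84 + 120 + 35 = 325.
Subtract triples: 0 + 1 + 0 + 4 = 5.
By inclusion–exclusion the count is 816 − 1126 + 325 − 5 = 10.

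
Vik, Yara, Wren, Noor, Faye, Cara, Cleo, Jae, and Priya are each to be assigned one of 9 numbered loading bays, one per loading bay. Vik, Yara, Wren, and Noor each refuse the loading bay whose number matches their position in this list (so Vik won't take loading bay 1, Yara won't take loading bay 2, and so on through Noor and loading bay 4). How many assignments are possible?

Let Aᵢ (for 1 ≤ i ≤ 4) be the placements that put person i in their forbidden loading bay. Any j of these fix j positions, leaving (9−j)! ways to fill the rest, and there are C(4,j) ways to pick which j.
By inclusion–exclusion, the number of valid placements is Σ_{j=0}^{4} (−1)^j C(4,j)·(9−j)!.
Computing: 362880 − 161280 + 30240 − 2880 + 120 = 229080.

229080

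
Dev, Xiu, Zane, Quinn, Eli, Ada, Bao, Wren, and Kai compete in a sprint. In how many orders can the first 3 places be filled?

504

This is an ordered selection of 3 from 9: P(9,3).
That gives 9 × 8 × 7 = 504.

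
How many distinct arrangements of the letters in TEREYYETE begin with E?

With the first slot taken by E, it remains to arrange the other 8 letters (TREYYETE).
Those 8 letters have E appearing 3 times, T appearing twice, and Y appearing twice, giving (8)!/(3!·2!·2!) = 1680.

1680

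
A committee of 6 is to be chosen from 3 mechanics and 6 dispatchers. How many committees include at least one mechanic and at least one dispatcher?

Unrestricted: C(9,6) = 84 ways to pick any 6 of the 9.
Subtract selections that omit an entire group: no mechanics → C(6,6) = 1; no dispatchers → C(3,6) = 0.
Both groups omitted at once is impossible, so 84 − 1 = 83.

83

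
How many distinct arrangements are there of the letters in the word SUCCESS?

The 7 letters of SUCCESS have repeats: C appearing twice and S appearing 3 times.
Dividing 7! = 5040 by 3!·2! = 12 for the repeated letters gives 420.

420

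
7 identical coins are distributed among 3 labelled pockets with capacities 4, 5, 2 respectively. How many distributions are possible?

Without the upper bounds there are C(9,2) = 36 ways to split 7 among 3 pockets.
Subtract solutions that violate a single cap (substitute x_i' = x_i − (cap_i+1)): x_1 ≥ 5 gives C(4,2) = 6; x_2 ≥ 6 gives C(3,2) = 3; x_3 ≥ 3 gives C(6,2) = 15. Together 24.
No two caps can be exceeded simultaneously, so the pair terms are all 0.
By inclusion–exclusion the count is 36 − 24 + 0 = 12.

12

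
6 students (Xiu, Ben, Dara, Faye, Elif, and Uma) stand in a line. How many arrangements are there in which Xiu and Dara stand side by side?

240

Place the 4 others and the Xiu-Dara pair as 5 objects in a line; the pair has 2 internal arrangements.
That gives 2 × 5! = 2 × 120 = 240.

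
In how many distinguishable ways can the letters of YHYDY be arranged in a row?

20

YHYDY has 5 letters with Y appearing 3 times.
The number of distinct arrangements is 5!/(3!) = 120/6 = 20.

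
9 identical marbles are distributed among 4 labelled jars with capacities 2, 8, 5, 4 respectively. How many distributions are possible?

Without the upper bounds there are C(12,3) = 220 ways to split 9 among 4 jars.
Subtract solutions that violate a single cap (substitute x_i' = x_i − (cap_i+1)): x_1 ≥ 3 gives C(9,3) = 84; x_2 ≥ 9 gives C(3,3) = 1; x_3 ≥ 6 gives C(6,3) = 20; x_4 ≥ 5 gives C(7,3) = 35. Together 140.
Add back pairs where two caps are both exceeded: 0 + 1 + 4 + 0 + 0 + 0 = 5.
By inclusion–exclusion the count is 220 − 140 + 5 = 85.

85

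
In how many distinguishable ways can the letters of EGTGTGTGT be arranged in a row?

630

The 9 letters of EGTGTGTGT have repeats: G appearing 4 times and T appearing 4 times.
So there are 9! / (4!·4!) = 630 distinguishable arrangements.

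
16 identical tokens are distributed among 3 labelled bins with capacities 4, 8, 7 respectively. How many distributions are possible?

By stars and bars, unrestricted non-negative solutions to x_1+…+x_3 = 16 number C(16+2,2) = 153.
Subtract solutions that violate a single cap (substitute x_i' = x_i − (cap_i+1)): x_1 ≥ 5 gives C(13,2) = 78; x_2 ≥ 9 gives C(9,2) = 36; x_3 ≥ 8 gives C(10,2) = 45. Together 159.
Add back pairs where two caps are both exceeded: 6 + 10 + 0 = 16.
By inclusion–exclusion the count is 153 − 159 + 16 = 10.

10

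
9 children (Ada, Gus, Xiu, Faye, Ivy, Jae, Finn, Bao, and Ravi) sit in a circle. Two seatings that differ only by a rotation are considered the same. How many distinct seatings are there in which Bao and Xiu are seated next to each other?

10080

Glue Bao and Xiu into a block (2 internal orders). Seating 8 units around a circle gives (7)! arrangements.
So 2 × (7)! = 2 × 5040 = 10080.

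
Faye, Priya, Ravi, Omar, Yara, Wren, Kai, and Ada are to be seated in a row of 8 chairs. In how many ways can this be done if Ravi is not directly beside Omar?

There are 8! = 40320 arrangements in all. If Ravi and Omar are adjacent, merging them into one block gives 2·(7)! = 10080 arrangements.
So 40320 − 10080 = 30240 arrangements keep them apart.

30240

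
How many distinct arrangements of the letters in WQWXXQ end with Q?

30

Fix Q in the last position and arrange the remaining 5 letters.
Those 5 letters have W appearing twice and X appearing twice, giving (5)!/(2!·2!) = 30.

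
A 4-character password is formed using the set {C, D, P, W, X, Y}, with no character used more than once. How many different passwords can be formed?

Choose and order 4 of the 6 symbols: the first character has 6 options, the next 5, then 4, 3.
6 × 5 × 4 × 3 = 360.

360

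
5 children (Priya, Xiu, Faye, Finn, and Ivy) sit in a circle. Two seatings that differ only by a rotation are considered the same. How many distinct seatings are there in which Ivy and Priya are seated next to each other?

12

Treat {Ivy, Priya} as one unit (2 internal orders) and seat the resulting 4 units around the table: (3)! circular arrangements.
So 2 × (3)! = 2 × 6 = 12.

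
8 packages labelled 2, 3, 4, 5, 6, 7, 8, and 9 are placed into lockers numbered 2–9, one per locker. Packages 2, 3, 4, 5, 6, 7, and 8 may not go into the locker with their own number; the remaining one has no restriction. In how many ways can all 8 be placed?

16687

Let Aᵢ (for 2 ≤ i ≤ 8) be the placements that put package i in its forbidden locker. Any j of these fix j positions, leaving (8−j)! ways to fill the rest, and there are C(7,j) ways to pick which j.
By inclusion–exclusion, the number of valid placements is Σ_{j=0}^{7} (−1)^j C(7,j)·(8−j)!.
Computing: 40320 − 35280 + 15120 − 4200 + 840 − 126 + 14 − 1 = 16687.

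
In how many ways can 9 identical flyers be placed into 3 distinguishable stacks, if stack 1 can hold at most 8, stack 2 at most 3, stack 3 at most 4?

19

Ignoring the caps, the number of non-negative solutions to x_1+…+x_3 = 9 is C(11,2) = 55.
Subtract solutions that violate a single cap (substitute x_i' = x_i − (cap_i+1)): x_1 ≥ 9 gives C(2,2) = 1; x_2 ≥ 4 gives C(7,2) = 21; x_3 ≥ 5 gives C(6,2) = 15. Together 37.
Add back pairs where two caps are both exceeded: 0 + 0 + 1 = 1.
By inclusion–exclusion the count is 55 − 37 + 1 = 19.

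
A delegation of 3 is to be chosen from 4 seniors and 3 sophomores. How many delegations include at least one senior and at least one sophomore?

With no constraint there are C(7,3) = 35 possible selections.
Subtract selections that omit an entire group: no seniors → C(3,3) = 1; no sophomores → C(4,3) = 4.
Both groups omitted at once is impossible, so 35 − 5 = 30.

30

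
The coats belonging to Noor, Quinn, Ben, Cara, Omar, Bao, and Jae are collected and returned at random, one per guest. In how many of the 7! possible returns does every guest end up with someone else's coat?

1854

Let Aᵢ be the assignments in which guest i gets their own coat. We want the size of the complement of A₁∪…∪A_7.
By inclusion–exclusion this is Σ_{j=0}^{7} (−1)^j C(7,j)·(7−j)!.
Computing: 5040 − 5040 + 2520 − 840 + 210 − 42 + 7 − 1 = 1854.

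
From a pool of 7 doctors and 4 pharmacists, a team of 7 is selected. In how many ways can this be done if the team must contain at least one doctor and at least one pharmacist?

329

With no constraint there are C(11,7) = 330 possible selections.
Subtract selections that omit an entire group: no doctors → C(4,7) = 0; no pharmacists → C(7,7) = 1.
Both groups omitted at once is impossible, so 330 − 1 = 329.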